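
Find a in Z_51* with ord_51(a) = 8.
32 has order 8 mod 51 since 32^{8} ≡ 1 (mod 51) and no smaller power works.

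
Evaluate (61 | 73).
(61/73) = 61^{36} mod 73 = 1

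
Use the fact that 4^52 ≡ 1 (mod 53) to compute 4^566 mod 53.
By Fermat: 4^{52} ≡ 1 (mod 53). 566 ≡ 46 (mod 52). So 4^{566} ≡ 4^{46} ≡ 46 (mod 53)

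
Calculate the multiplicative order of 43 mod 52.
Powers of 43 mod 52: 43^1≡43, 43^2≡29, 43^3≡51, 43^4≡9, 43^5≡23, 43^6≡1. Order = 6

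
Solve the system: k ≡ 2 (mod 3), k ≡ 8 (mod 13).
M = 3 × 13 = 39. M₁ = 13, y₁ ≡ 1 (mod 3). M₂ = 3, y₂ ≡ 9 (mod 13). k = 2×13×1 + 8×3×9 ≡ 8 (mod 39)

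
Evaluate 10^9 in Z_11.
By repeated squaring mod 11: 10^{1}≡10, 10^{2}≡1, 10^{4}≡1, 10^{8}≡1. Then 10^{9} = 10^{8+1} ≡ 1 × 10 ≡ 10 mod 11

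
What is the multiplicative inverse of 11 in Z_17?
Since 17 is prime, by Fermat 11^(-1) ≡ 11^{15} ≡ 14 mod 17. Verify: 11 × 14 = 154 ≡ 1 mod 17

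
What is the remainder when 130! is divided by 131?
By Wilson's theorem, (130)! ≡ -1 ≡ 130 (mod 131)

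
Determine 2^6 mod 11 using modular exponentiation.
By repeated squaring mod 11: 2^{1}≡2, 2^{2}≡4, 2^{4}≡5. Then 2^{6} = 2^{4+2} ≡ 5 × 4 ≡ 9 mod 11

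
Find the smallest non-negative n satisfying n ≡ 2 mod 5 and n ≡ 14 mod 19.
M = 5 × 19 = 95. M₁ = 19, y₁ ≡ 4 mod 5. M₂ = 5, y₂ ≡ 4 mod 19. n = 2×19×4 + 14×5×4 ≡ 52 mod 95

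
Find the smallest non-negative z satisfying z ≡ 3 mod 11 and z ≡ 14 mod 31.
M = 11 × 31 = 341. M₁ = 31, y₁ ≡ 5 mod 11. M₂ = 11, y₂ ≡ 17 mod 31. z = 3×31×5 + 14×11×17 ≡ 14 mod 341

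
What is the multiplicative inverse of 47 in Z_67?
Since 67 is prime, by Fermat 47^(-1) ≡ 47^{65} ≡ 10 mod 67. Verify: 47 × 10 = 470 ≡ 1 mod 67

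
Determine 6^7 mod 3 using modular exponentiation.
By repeated squaring (mod 3): 6^{1}≡0, 6^{2}≡0, 6^{4}≡0. Then 6^{7} = 6^{4+2+1} ≡ 0 × 0 × 0 ≡ 0 (mod 3)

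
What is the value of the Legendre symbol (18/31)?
(18/31) = 18^{15} mod 31 = 1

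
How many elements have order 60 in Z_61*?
There are φ(61-1) = φ(60) = 16 primitive roots modulo 61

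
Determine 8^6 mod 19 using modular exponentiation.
By repeated squaring mod 19: 8^{1}≡8, 8^{2}≡7, 8^{4}≡11. Then 8^{6} = 8^{4+2} ≡ 11 × 7 ≡ 1 mod 19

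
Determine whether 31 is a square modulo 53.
By Euler's criterion: 31^{26} ≡ 52 (mod 53). Since this equals -1 (≡ 52), 31 is not a QR.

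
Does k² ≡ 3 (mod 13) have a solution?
By Euler's criterion: 3^{6} ≡ 1 (mod 13). Since this equals 1, 3 is a QR.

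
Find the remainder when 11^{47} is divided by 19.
By Fermat: 11^{18} ≡ 1 mod 19. 47 = 2×18 + 11. So 11^{47} ≡ 11^{11} ≡ 7 mod 19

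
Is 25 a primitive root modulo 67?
25^{11} ≡ 1 mod 67 and 11 < 66, so ord_67(25) = 11 ≠ 66 and 25 is not a primitive root.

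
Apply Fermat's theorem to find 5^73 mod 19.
By Fermat: 5^{18} ≡ 1 mod 19. 73 = 4×18 + 1. So 5^{73} ≡ 5^{1} ≡ 5 mod 19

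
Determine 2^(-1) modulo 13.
Since 13 is prime, by Fermat 2^(-1) ≡ 2^{11} ≡ 7 mod 13. Verify: 2 × 7 = 14 ≡ 1 mod 13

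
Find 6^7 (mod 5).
Using Fermat: 6^{4} ≡ 1 (mod 5). 7 ≡ 3 (mod 4). So 6^{7} ≡ 6^{3} ≡ 1 (mod 5)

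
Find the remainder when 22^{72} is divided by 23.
By Fermat: 22^{22} ≡ 1 mod 23. 72 = 3×22 + 6. So 22^{72} ≡ 22^{6} ≡ 1 mod 23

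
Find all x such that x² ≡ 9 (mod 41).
The square roots of 9 mod 41 are 38 and 3. Verify: 38² = 1444 ≡ 9 (mod 41)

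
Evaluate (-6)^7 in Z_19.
By repeated squaring (mod 19): (-6)^{1}≡13, (-6)^{2}≡17, (-6)^{4}≡4. Then (-6)^{7} = (-6)^{4+2+1} ≡ 4 × 17 × 13 ≡ 10 (mod 19)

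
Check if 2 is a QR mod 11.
By Euler's criterion: 2^{5} ≡ 10 (mod 11). Since this equals -1 (≡ 10), 2 is not a QR.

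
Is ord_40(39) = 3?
Powers of 39 mod 40: 39^1≡39, 39^2≡1. Already 39^2≡1, so the order is 2 < 3. No, the actual order is 2.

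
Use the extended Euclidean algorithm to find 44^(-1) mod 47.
Extended GCD: 44(-16) + 47(15) = 1. So 44^(-1) ≡ -16 ≡ 31 (mod 47). Verify: 44 × 31 = 1364 ≡ 1 (mod 47)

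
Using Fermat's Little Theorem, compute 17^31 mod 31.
By Fermat: 17^{30} ≡ 1 mod 31. So 17^{31} = 17^{30} · 17^{1} ≡ 17^{1} ≡ 17 mod 31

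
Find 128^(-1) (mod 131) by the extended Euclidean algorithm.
Extended GCD: 128(-44) + 131(43) = 1. So 128^(-1) ≡ -44 ≡ 87 (mod 131). Verify: 128 × 87 = 11136 ≡ 1 (mod 131)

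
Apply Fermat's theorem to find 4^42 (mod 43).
By Fermat's Little Theorem, 4^{42} ≡ 1 (mod 43) since 43 is prime and gcd(4, 43) = 1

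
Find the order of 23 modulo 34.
Powers of 23 mod 34: 23^1≡23, 23^2≡19, 23^3≡29, 23^4≡21, 23^5≡7, 23^6≡25, 23^7≡31, 23^8≡33, 23^9≡11, 23^10≡15, 23^11≡5, 23^12≡13, 23^13≡27, 23^14≡9, 23^15≡3, 23^16≡1. So the order of 23 is 16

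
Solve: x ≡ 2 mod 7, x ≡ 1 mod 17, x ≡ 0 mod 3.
M = 7 × 17 × 3 = 357. M₁ = 51, y₁ ≡ 4 mod 7. M₂ = 21, y₂ ≡ 13 mod 17. M₃ = 119, y₃ ≡ 2 mod 3. x = 2×51×4 + 1×21×13 + 0×119×2 ≡ 324 mod 357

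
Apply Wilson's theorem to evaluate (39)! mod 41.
(40)! = (39)! × (40) ≡ -1 (mod 41). So (39)! ≡ -1 × (40)^(-1) ≡ (-1)×(-1) = 1 (mod 41)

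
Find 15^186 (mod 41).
Using Fermat: 15^{40} ≡ 1 (mod 41). 186 ≡ 26 (mod 40). So 15^{186} ≡ 15^{26} ≡ 36 (mod 41)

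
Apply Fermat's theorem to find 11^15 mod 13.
By Fermat: 11^{12} ≡ 1 mod 13. So 11^{15} = 11^{12} · 11^{3} ≡ 11^{3} ≡ 5 mod 13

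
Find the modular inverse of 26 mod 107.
Since 107 is prime, by Fermat 26^(-1) ≡ 26^{105} ≡ 70 mod 107. Verify: 26 × 70 = 1820 ≡ 1 mod 107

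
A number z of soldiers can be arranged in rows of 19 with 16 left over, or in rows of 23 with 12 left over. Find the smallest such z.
M = 19 × 23 = 437. M₁ = 23, y₁ ≡ 5 mod 19. M₂ = 19, y₂ ≡ 17 mod 23. z = 16×23×5 + 12×19×17 ≡ 35 mod 437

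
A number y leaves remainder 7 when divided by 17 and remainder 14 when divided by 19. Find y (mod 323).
M = 17 × 19 = 323. M₁ = 19, y₁ ≡ 9 (mod 17). M₂ = 17, y₂ ≡ 9 (mod 19). y = 7×19×9 + 14×17×9 ≡ 109 (mod 323)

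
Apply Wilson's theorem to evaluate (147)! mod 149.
(148)! = (147)! × (148) ≡ -1 (mod 149). So (147)! ≡ -1 × (148)^(-1) ≡ (-1)×(-1) = 1 (mod 149)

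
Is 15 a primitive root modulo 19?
ord_19(15) divides 18. For each prime q|18: 15^{9}≡18, 15^{6}≡11, none ≡ 1. So 15 has order 18 and is a primitive root mod 19.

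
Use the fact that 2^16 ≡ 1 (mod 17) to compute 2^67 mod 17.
By Fermat: 2^{16} ≡ 1 (mod 17). 67 = 4×16 + 3. So 2^{67} ≡ 2^{3} ≡ 8 (mod 17)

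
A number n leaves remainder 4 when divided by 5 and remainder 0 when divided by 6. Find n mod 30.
M = 5 × 6 = 30. M₁ = 6, y₁ ≡ 1 mod 5. M₂ = 5, y₂ ≡ 5 mod 6. n = 4×6×1 + 0×5×5 ≡ 24 mod 30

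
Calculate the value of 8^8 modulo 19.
By repeated squaring mod 19: 8^{1}≡8, 8^{2}≡7, 8^{4}≡11, 8^{8}≡7. So 8^{8} ≡ 7 mod 19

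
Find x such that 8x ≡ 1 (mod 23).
Since 23 is prime, by Fermat 8^(-1) ≡ 8^{21} ≡ 3 (mod 23). Verify: 8 × 3 = 24 ≡ 1 (mod 23)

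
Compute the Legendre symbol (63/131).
(63/131) = 63^{65} mod 131 = 1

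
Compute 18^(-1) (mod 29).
Since 29 is prime, by Fermat 18^(-1) ≡ 18^{27} ≡ 21 (mod 29). Verify: 18 × 21 = 378 ≡ 1 (mod 29)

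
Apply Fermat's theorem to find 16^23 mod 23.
By Fermat: 16^{22} ≡ 1 mod 23. So 16^{23} = 16^{22} · 16^{1} ≡ 16^{1} ≡ 16 mod 23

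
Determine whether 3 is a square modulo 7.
By Euler's criterion: 3^{3} ≡ 6 mod 7. Since this equals -1 (≡ 6), 3 is not a QR.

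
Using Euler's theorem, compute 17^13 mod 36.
By Euler: 17^{12} ≡ 1 (mod 36) since gcd(17, 36) = 1. 13 = 1×12 + 1. So 17^{13} ≡ 17^{1} ≡ 17 (mod 36)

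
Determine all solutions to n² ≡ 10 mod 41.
The square roots of 10 mod 41 are 16 and 25. Verify: 16² = 256 ≡ 10 mod 41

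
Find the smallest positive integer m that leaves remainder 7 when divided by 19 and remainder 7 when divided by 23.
M = 19 × 23 = 437. M₁ = 23, y₁ ≡ 5 mod 19. M₂ = 19, y₂ ≡ 17 mod 23. m = 7×23×5 + 7×19×17 ≡ 7 mod 437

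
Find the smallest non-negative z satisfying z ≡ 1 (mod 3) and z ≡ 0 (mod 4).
M = 3 × 4 = 12. M₁ = 4, y₁ ≡ 1 (mod 3). M₂ = 3, y₂ ≡ 3 (mod 4). z = 1×4×1 + 0×3×3 ≡ 4 (mod 12)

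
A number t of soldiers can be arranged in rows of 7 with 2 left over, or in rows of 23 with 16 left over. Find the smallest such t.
M = 7 × 23 = 161. M₁ = 23, y₁ ≡ 4 mod 7. M₂ = 7, y₂ ≡ 10 mod 23. t = 2×23×4 + 16×7×10 ≡ 16 mod 161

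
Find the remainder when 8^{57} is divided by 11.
By Fermat: 8^{10} ≡ 1 mod 11. 57 = 5×10 + 7. So 8^{57} ≡ 8^{7} ≡ 2 mod 11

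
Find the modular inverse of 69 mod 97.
Since 97 is prime, by Fermat 69^(-1) ≡ 69^{95} ≡ 45 (mod 97). Verify: 69 × 45 = 3105 ≡ 1 (mod 97)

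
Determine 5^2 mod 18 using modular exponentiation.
5^{2} = 25 ≡ 7 (mod 18)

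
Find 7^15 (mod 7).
By repeated squaring (mod 7): 7^{1}≡0, 7^{2}≡0, 7^{4}≡0, 7^{8}≡0. Then 7^{15} = 7^{8+4+2+1} ≡ 0 × 0 × 0 × 0 ≡ 0 (mod 7)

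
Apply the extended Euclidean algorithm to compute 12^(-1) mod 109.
Extended GCD: 12(-9) + 109(1) = 1. So 12^(-1) ≡ -9 ≡ 100 mod 109. Verify: 12 × 100 = 1200 ≡ 1 mod 109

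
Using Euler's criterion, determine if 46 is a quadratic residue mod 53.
By Euler's criterion: 46^{26} ≡ 1 (mod 53). Since this equals 1, 46 is a QR.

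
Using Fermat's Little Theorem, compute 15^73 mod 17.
By Fermat: 15^{16} ≡ 1 (mod 17). 73 = 4×16 + 9. So 15^{73} ≡ 15^{9} ≡ 15 (mod 17)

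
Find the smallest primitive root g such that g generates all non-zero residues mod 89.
g = 3. Powers: [3, 9, 27, 81, 65, 17, 51, 64, 14, ...] generates all 88 non-zero residues.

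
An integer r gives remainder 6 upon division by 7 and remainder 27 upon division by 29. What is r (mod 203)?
M = 7 × 29 = 203. M₁ = 29, y₁ ≡ 1 (mod 7). M₂ = 7, y₂ ≡ 25 (mod 29). r = 6×29×1 + 27×7×25 ≡ 27 (mod 203)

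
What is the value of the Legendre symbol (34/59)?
(34/59) = 34^{29} mod 59 = -1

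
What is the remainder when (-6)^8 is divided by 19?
By repeated squaring (mod 19): (-6)^{1}≡13, (-6)^{2}≡17, (-6)^{4}≡4, (-6)^{8}≡16. So (-6)^{8} ≡ 16 (mod 19)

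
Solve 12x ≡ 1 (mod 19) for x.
Since 19 is prime, by Fermat 12^(-1) ≡ 12^{17} ≡ 8 (mod 19). Verify: 12 × 8 = 96 ≡ 1 (mod 19)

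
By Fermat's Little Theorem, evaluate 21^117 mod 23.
By Fermat: 21^{22} ≡ 1 mod 23. 117 = 5×22 + 7. So 21^{117} ≡ 21^{7} ≡ 10 mod 23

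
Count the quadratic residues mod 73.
The squaring map on Z_73* is 2-to-1, so there are (72)/2 = 36 QRs.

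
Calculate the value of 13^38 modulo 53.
By repeated squaring mod 53: 13^{1}≡13, 13^{2}≡10, 13^{4}≡47, 13^{8}≡36, 13^{16}≡24, 13^{32}≡46. Then 13^{38} = 13^{32+4+2} ≡ 46 × 47 × 10 ≡ 49 mod 53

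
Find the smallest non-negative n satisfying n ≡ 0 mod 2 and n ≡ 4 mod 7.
M = 2 × 7 = 14. M₁ = 7, y₁ ≡ 1 mod 2. M₂ = 2, y₂ ≡ 4 mod 7. n = 0×7×1 + 4×2×4 ≡ 4 mod 14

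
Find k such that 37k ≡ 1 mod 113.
Since 113 is prime, by Fermat 37^(-1) ≡ 37^{111} ≡ 55 mod 113. Verify: 37 × 55 = 2035 ≡ 1 mod 113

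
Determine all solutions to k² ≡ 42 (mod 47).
The square roots of 42 mod 47 are 18 and 29. Verify: 18² = 324 ≡ 42 (mod 47)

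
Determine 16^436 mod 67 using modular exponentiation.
Using Fermat: 16^{66} ≡ 1 mod 67. 436 ≡ 40 mod 66. So 16^{436} ≡ 16^{40} ≡ 23 mod 67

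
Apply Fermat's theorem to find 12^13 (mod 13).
By Fermat: 12^{12} ≡ 1 (mod 13). So 12^{13} = 12^{12} · 12^{1} ≡ 12^{1} ≡ 12 (mod 13)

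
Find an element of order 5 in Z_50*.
11 has order 5 mod 50 since 11^{5} ≡ 1 mod 50 and no smaller power works.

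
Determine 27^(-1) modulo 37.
Since 37 is prime, by Fermat 27^(-1) ≡ 27^{35} ≡ 11 mod 37. Verify: 27 × 11 = 297 ≡ 1 mod 37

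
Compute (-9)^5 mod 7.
By repeated squaring (mod 7): (-9)^{1}≡5, (-9)^{2}≡4, (-9)^{4}≡2. Then (-9)^{5} = (-9)^{4+1} ≡ 2 × 5 ≡ 3 (mod 7)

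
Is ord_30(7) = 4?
Powers of 7 mod 30: 7^1≡7, 7^2≡19, 7^3≡13, 7^4≡1. First k with 7^k≡1 is k=4. Yes, ord_30(7) = 4.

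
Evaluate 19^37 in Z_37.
Using Fermat: 19^{36} ≡ 1 mod 37. 37 ≡ 1 mod 36. So 19^{37} ≡ 19^{1} ≡ 19 mod 37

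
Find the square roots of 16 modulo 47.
The square roots of 16 mod 47 are 4 and 43. Verify: 4² = 16 ≡ 16 (mod 47)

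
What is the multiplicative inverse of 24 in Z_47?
Since 47 is prime, by Fermat 24^(-1) ≡ 24^{45} ≡ 2 (mod 47). Verify: 24 × 2 = 48 ≡ 1 (mod 47)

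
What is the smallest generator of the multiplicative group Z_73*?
g = 5. For each prime q|72: 5^{36}≡72, 5^{24}≡8, none ≡ 1, so ord_73(5) = 72 and 5 is a primitive root.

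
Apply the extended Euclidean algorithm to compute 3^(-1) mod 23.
Extended GCD: 3(8) + 23(-1) = 1. So 3^(-1) ≡ 8 mod 23. Verify: 3 × 8 = 24 ≡ 1 mod 23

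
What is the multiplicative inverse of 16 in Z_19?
Since 19 is prime, by Fermat 16^(-1) ≡ 16^{17} ≡ 6 (mod 19). Verify: 16 × 6 = 96 ≡ 1 (mod 19)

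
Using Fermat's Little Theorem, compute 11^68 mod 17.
By Fermat: 11^{16} ≡ 1 (mod 17). 68 = 4×16 + 4. So 11^{68} ≡ 11^{4} ≡ 4 (mod 17)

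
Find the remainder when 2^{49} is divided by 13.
By Fermat: 2^{12} ≡ 1 (mod 13). 49 = 4×12 + 1. So 2^{49} ≡ 2^{1} ≡ 2 (mod 13)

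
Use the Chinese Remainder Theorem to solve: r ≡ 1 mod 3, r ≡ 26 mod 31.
M = 3 × 31 = 93. M₁ = 31, y₁ ≡ 1 mod 3. M₂ = 3, y₂ ≡ 21 mod 31. r = 1×31×1 + 26×3×21 ≡ 88 mod 93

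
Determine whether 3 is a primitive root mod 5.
ord_5(3) divides 4. For each prime q|4: 3^{2}≡4, none ≡ 1. So 3 has order 4 and is a primitive root mod 5.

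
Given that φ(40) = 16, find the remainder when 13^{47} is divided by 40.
By Euler: 13^{16} ≡ 1 (mod 40) since gcd(13, 40) = 1. 47 = 2×16 + 15. So 13^{47} ≡ 13^{15} ≡ 37 (mod 40)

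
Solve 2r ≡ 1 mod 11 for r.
Since 11 is prime, by Fermat 2^(-1) ≡ 2^{9} ≡ 6 mod 11. Verify: 2 × 6 = 12 ≡ 1 mod 11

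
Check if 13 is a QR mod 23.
By Euler's criterion: 13^{11} ≡ 1 mod 23. Since this equals 1, 13 is a QR.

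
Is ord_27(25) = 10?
Powers of 25 mod 27: 25^1≡25, 25^2≡4, 25^3≡19, 25^4≡16, 25^5≡22, 25^6≡10, 25^7≡7, 25^8≡13, 25^9≡1. Already 25^9≡1, so the order is 9 < 10. No, the actual order is 9.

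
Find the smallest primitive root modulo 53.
g = 2. Powers: [2, 4, 8, 16, 32, 11, 22, 44, 35, ...] generates all 52 non-zero residues.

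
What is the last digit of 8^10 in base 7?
Using Fermat: 8^{6} ≡ 1 mod 7. 10 ≡ 4 mod 6. So 8^{10} ≡ 8^{4} ≡ 1 mod 7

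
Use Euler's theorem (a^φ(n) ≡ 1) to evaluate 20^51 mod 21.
By Euler: 20^{12} ≡ 1 mod 21 since gcd(20, 21) = 1. 51 = 4×12 + 3. So 20^{51} ≡ 20^{3} ≡ 20 mod 21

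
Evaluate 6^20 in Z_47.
By repeated squaring mod 47: 6^{1}≡6, 6^{2}≡36, 6^{4}≡27, 6^{8}≡24, 6^{16}≡12. Then 6^{20} = 6^{16+4} ≡ 12 × 27 ≡ 42 mod 47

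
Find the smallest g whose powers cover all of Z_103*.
g = 5. For each prime q|102: 5^{51}≡102, 5^{34}≡56, 5^{6}≡72, none ≡ 1, so ord_103(5) = 102 and 5 is a primitive root.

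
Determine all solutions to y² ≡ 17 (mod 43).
The square roots of 17 mod 43 are 24 and 19. Verify: 24² = 576 ≡ 17 (mod 43)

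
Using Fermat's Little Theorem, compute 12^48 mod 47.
By Fermat: 12^{46} ≡ 1 (mod 47). So 12^{48} = 12^{46} · 12^{2} ≡ 12^{2} ≡ 3 (mod 47)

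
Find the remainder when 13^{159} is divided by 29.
By Fermat: 13^{28} ≡ 1 (mod 29). 159 = 5×28 + 19. So 13^{159} ≡ 13^{19} ≡ 6 (mod 29)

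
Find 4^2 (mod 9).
4^{2} = 16 ≡ 7 (mod 9)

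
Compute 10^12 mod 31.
By repeated squaring mod 31: 10^{1}≡10, 10^{2}≡7, 10^{4}≡18, 10^{8}≡14. Then 10^{12} = 10^{8+4} ≡ 14 × 18 ≡ 4 mod 31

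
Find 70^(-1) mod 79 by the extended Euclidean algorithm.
Extended GCD: 70(35) + 79(-31) = 1. So 70^(-1) ≡ 35 mod 79. Verify: 70 × 35 = 2450 ≡ 1 mod 79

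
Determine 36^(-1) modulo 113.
Since 113 is prime, by Fermat 36^(-1) ≡ 36^{111} ≡ 22 (mod 113). Verify: 36 × 22 = 792 ≡ 1 (mod 113)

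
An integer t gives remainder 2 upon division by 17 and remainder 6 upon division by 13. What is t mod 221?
M = 17 × 13 = 221. M₁ = 13, y₁ ≡ 4 mod 17. M₂ = 17, y₂ ≡ 10 mod 13. t = 2×13×4 + 6×17×10 ≡ 19 mod 221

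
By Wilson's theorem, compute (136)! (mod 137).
By Wilson's theorem, (136)! ≡ -1 ≡ 136 (mod 137)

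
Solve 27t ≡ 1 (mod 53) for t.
Since 53 is prime, by Fermat 27^(-1) ≡ 27^{51} ≡ 2 (mod 53). Verify: 27 × 2 = 54 ≡ 1 (mod 53)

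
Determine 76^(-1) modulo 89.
Since 89 is prime, by Fermat 76^(-1) ≡ 76^{87} ≡ 41 (mod 89). Verify: 76 × 41 = 3116 ≡ 1 (mod 89)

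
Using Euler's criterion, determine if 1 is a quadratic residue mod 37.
By Euler's criterion: 1^{18} ≡ 1 mod 37. Since this equals 1, 1 is a QR.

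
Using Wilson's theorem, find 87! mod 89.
(88)! = (87)! × (88) ≡ -1 (mod 89). So (87)! ≡ -1 × (88)^(-1) ≡ (-1)×(-1) = 1 (mod 89)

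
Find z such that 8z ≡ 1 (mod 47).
Since 47 is prime, by Fermat 8^(-1) ≡ 8^{45} ≡ 6 (mod 47). Verify: 8 × 6 = 48 ≡ 1 (mod 47)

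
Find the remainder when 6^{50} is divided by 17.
By Fermat: 6^{16} ≡ 1 mod 17. 50 = 3×16 + 2. So 6^{50} ≡ 6^{2} ≡ 2 mod 17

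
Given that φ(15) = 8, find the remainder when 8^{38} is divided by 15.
By Euler: 8^{8} ≡ 1 mod 15 since gcd(8, 15) = 1. 38 = 4×8 + 6. So 8^{38} ≡ 8^{6} ≡ 4 mod 15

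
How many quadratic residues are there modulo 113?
For prime 113, there are (p-1)/2 = (113-1)/2 = 56 quadratic residues (excluding 0).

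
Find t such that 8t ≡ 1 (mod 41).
Since 41 is prime, by Fermat 8^(-1) ≡ 8^{39} ≡ 36 (mod 41). Verify: 8 × 36 = 288 ≡ 1 (mod 41)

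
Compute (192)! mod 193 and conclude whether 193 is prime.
(192)! mod 193 = 192. Since 192 ≡ -1 mod 193, 193 is prime.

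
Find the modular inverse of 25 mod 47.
Since 47 is prime, by Fermat 25^(-1) ≡ 25^{45} ≡ 32 (mod 47). Verify: 25 × 32 = 800 ≡ 1 (mod 47)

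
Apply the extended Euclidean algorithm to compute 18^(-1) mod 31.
Extended GCD: 18(-12) + 31(7) = 1. So 18^(-1) ≡ -12 ≡ 19 (mod 31). Verify: 18 × 19 = 342 ≡ 1 (mod 31)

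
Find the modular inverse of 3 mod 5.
Since 5 is prime, by Fermat 3^(-1) ≡ 3^{3} ≡ 2 (mod 5). Verify: 3 × 2 = 6 ≡ 1 (mod 5)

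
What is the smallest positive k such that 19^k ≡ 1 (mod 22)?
Powers of 19 mod 22: 19^1≡19, 19^2≡9, 19^3≡17, 19^4≡15, 19^5≡21, 19^6≡3, 19^7≡13, 19^8≡5, 19^9≡7, 19^10≡1. So the order of 19 is 10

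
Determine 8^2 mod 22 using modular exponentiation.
8^{2} = 64 ≡ 20 mod 22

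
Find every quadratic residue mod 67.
Quadratic residues modulo 67: {1, 4, 6, 9, 10, 14, 15, 16, 17, 19, 21, 22, 23, 24, 25, 26, 29, 33, 35, 36, 37, 39, 40, 47, 49, 54, 55, 56, 59, 60, 62, 64, 65}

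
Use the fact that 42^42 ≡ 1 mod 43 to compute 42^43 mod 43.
By Fermat: 42^{42} ≡ 1 mod 43. So 42^{43} = 42^{42} · 42^{1} ≡ 42^{1} ≡ 42 mod 43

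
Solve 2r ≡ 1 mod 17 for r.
Since 17 is prime, by Fermat 2^(-1) ≡ 2^{15} ≡ 9 mod 17. Verify: 2 × 9 = 18 ≡ 1 mod 17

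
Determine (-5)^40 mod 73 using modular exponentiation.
By repeated squaring mod 73: (-5)^{1}≡68, (-5)^{2}≡25, (-5)^{4}≡41, (-5)^{8}≡2, (-5)^{16}≡4, (-5)^{32}≡16. Then (-5)^{40} = (-5)^{32+8} ≡ 16 × 2 ≡ 32 mod 73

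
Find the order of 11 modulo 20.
Powers of 11 mod 20: 11^1≡11, 11^2≡1. Order = 2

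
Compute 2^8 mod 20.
By repeated squaring mod 20: 2^{1}≡2, 2^{2}≡4, 2^{4}≡16, 2^{8}≡16. So 2^{8} ≡ 16 mod 20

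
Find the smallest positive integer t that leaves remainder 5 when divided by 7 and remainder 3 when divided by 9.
M = 7 × 9 = 63. M₁ = 9, y₁ ≡ 4 mod 7. M₂ = 7, y₂ ≡ 4 mod 9. t = 5×9×4 + 3×7×4 ≡ 12 mod 63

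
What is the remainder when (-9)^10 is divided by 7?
Using Fermat: (-9)^{6} ≡ 1 (mod 7). 10 ≡ 4 (mod 6). So (-9)^{10} ≡ (-9)^{4} ≡ 2 (mod 7)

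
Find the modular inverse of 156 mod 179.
Since 179 is prime, by Fermat 156^(-1) ≡ 156^{177} ≡ 70 (mod 179). Verify: 156 × 70 = 10920 ≡ 1 (mod 179)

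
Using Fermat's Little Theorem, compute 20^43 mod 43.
By Fermat: 20^{42} ≡ 1 (mod 43). So 20^{43} = 20^{42} · 20^{1} ≡ 20^{1} ≡ 20 (mod 43)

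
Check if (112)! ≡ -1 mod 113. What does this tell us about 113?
(112)! mod 113 = 112. Since this equals -1 mod 113, Wilson confirms 113 is prime.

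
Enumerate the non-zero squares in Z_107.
QRs mod 107: {1, 3, 4, 9, 10, 11, 12, 13, 14, 16, 19, 23, 25, 27, 29, 30, 33, 34, 35, 36, 37, 39, 40, 41, 42, 44, 47, 48, 49, 52, 53, 56, 57, 61, 62, 64, 69, 75, 76, 79, 81, 83, 85, 86, 87, 89, 90, 92, 99, 100, 101, 102, 105}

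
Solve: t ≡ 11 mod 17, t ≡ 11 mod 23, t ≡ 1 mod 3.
M = 17 × 23 × 3 = 1173. M₁ = 69, y₁ ≡ 1 mod 17. M₂ = 51, y₂ ≡ 14 mod 23. M₃ = 391, y₃ ≡ 1 mod 3. t = 11×69×1 + 11×51×14 + 1×391×1 ≡ 793 mod 1173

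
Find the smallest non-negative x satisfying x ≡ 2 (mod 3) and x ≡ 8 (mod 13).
M = 3 × 13 = 39. M₁ = 13, y₁ ≡ 1 (mod 3). M₂ = 3, y₂ ≡ 9 (mod 13). x = 2×13×1 + 8×3×9 ≡ 8 (mod 39)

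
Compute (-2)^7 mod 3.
Using Fermat: (-2)^{2} ≡ 1 mod 3. 7 ≡ 1 mod 2. So (-2)^{7} ≡ (-2)^{1} ≡ 1 mod 3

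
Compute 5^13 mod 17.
By repeated squaring mod 17: 5^{1}≡5, 5^{2}≡8, 5^{4}≡13, 5^{8}≡16. Then 5^{13} = 5^{8+4+1} ≡ 16 × 13 × 5 ≡ 3 mod 17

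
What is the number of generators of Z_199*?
There are φ(199-1) = φ(198) = 60 primitive roots modulo 199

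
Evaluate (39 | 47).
(39/47) = 39^{23} mod 47 = -1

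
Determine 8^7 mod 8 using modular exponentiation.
By repeated squaring mod 8: 8^{1}≡0, 8^{2}≡0, 8^{4}≡0. Then 8^{7} = 8^{4+2+1} ≡ 0 × 0 × 0 ≡ 0 mod 8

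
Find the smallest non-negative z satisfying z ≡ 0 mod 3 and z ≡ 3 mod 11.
M = 3 × 11 = 33. M₁ = 11, y₁ ≡ 2 mod 3. M₂ = 3, y₂ ≡ 4 mod 11. z = 0×11×2 + 3×3×4 ≡ 3 mod 33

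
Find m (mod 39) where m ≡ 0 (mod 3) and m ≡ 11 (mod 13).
M = 3 × 13 = 39. M₁ = 13, y₁ ≡ 1 (mod 3). M₂ = 3, y₂ ≡ 9 (mod 13). m = 0×13×1 + 11×3×9 ≡ 24 (mod 39)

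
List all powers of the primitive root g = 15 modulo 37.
15^1, 15^2, ..., 15^{36} mod 37: [15, 3, 8, 9, 24, 27, 35, 7, 31, 21, 19, 26, 20, 4, 23, 12, 32, 36, 22, 34, 29, 28, 13, 10, 2, 30, 6, 16, 18, 11, 17, 33, 14, 25, 5, 1]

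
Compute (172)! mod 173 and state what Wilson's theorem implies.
(172)! mod 173 = 172. Since this equals -1 mod 173, Wilson confirms 173 is prime.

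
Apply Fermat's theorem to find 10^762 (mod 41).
By Fermat: 10^{40} ≡ 1 (mod 41). 762 ≡ 2 (mod 40). So 10^{762} ≡ 10^{2} ≡ 18 (mod 41)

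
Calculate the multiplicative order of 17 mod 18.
Powers of 17 mod 18: 17^1≡17, 17^2≡1. Order = 2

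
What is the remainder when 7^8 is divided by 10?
By repeated squaring mod 10: 7^{1}≡7, 7^{2}≡9, 7^{4}≡1, 7^{8}≡1. So 7^{8} ≡ 1 mod 10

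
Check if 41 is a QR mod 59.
By Euler's criterion: 41^{29} ≡ 1 (mod 59). Since this equals 1, 41 is a QR.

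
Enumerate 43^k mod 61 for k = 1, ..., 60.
43^1, 43^2, ..., 43^{60} mod 61: [43, 19, 24, 56, 29, 27, 2, 25, 38, 48, 51, 58, 54, 4, 50, 15, 35, 41, 55, 47, 8, 39, 30, 9, 21, 49, 33, 16, 17, 60, 18, 42, 37, 5, 32, 34, 59, 36, 23, 13, 10, 3, 7, 57, 11, 46, 26, 20, 6, 14, 53, 22, 31, 52, 40, 12, 28, 45, 44, 1]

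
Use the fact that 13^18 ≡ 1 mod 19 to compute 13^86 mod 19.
By Fermat: 13^{18} ≡ 1 mod 19. 86 = 4×18 + 14. So 13^{86} ≡ 13^{14} ≡ 5 mod 19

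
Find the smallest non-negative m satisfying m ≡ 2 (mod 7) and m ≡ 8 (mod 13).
M = 7 × 13 = 91. M₁ = 13, y₁ ≡ 6 (mod 7). M₂ = 7, y₂ ≡ 2 (mod 13). m = 2×13×6 + 8×7×2 ≡ 86 (mod 91)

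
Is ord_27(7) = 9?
Powers of 7 mod 27: 7^1≡7, 7^2≡22, 7^3≡19, 7^4≡25, 7^5≡13, 7^6≡10, 7^7≡16, 7^8≡4, 7^9≡1. First k with 7^k≡1 is k=9. Yes, ord_27(7) = 9.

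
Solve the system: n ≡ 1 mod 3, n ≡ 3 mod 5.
M = 3 × 5 = 15. M₁ = 5, y₁ ≡ 2 mod 3. M₂ = 3, y₂ ≡ 2 mod 5. n = 1×5×2 + 3×3×2 ≡ 13 mod 15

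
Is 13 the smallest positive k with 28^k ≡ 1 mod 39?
Powers of 28 mod 39: 28^1≡28, 28^2≡4, 28^3≡34, 28^4≡16, 28^5≡19, 28^6≡25, 28^7≡37, 28^8≡22, 28^9≡31, 28^10≡10, 28^11≡7, 28^12≡1. Already 28^12≡1, so the order is 12 < 13. No, the actual order is 12.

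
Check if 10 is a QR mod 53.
By Euler's criterion: 10^{26} ≡ 1 (mod 53). Since this equals 1, 10 is a QR.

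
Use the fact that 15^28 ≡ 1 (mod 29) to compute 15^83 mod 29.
By Fermat: 15^{28} ≡ 1 (mod 29). 83 = 2×28 + 27. So 15^{83} ≡ 15^{27} ≡ 2 (mod 29)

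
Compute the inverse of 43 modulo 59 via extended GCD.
Extended GCD: 43(11) + 59(-8) = 1. So 43^(-1) ≡ 11 mod 59. Verify: 43 × 11 = 473 ≡ 1 mod 59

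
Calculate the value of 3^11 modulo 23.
By repeated squaring (mod 23): 3^{1}≡3, 3^{2}≡9, 3^{4}≡12, 3^{8}≡6. Then 3^{11} = 3^{8+2+1} ≡ 6 × 9 × 3 ≡ 1 (mod 23)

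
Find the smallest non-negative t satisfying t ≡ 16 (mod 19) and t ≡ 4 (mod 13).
M = 19 × 13 = 247. M₁ = 13, y₁ ≡ 3 (mod 19). M₂ = 19, y₂ ≡ 11 (mod 13). t = 16×13×3 + 4×19×11 ≡ 225 (mod 247)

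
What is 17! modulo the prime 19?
(18)! = (17)! × (18) ≡ -1 mod 19. So (17)! ≡ -1 × (18)^(-1) ≡ (-1)×(-1) = 1 mod 19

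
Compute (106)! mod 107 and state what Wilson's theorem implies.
(106)! mod 107 = 106. Since this equals -1 mod 107, Wilson confirms 107 is prime.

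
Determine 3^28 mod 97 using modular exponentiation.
By repeated squaring (mod 97): 3^{1}≡3, 3^{2}≡9, 3^{4}≡81, 3^{8}≡62, 3^{16}≡61. Then 3^{28} = 3^{16+8+4} ≡ 61 × 62 × 81 ≡ 16 (mod 97)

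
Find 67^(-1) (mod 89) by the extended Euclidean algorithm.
Extended GCD: 67(4) + 89(-3) = 1. So 67^(-1) ≡ 4 (mod 89). Verify: 67 × 4 = 268 ≡ 1 (mod 89)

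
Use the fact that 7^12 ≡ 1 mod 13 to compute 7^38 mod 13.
By Fermat: 7^{12} ≡ 1 mod 13. 38 = 3×12 + 2. So 7^{38} ≡ 7^{2} ≡ 10 mod 13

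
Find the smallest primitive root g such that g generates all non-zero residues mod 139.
g = 2. For each prime q|138: 2^{69}≡138, 2^{46}≡96, 2^{6}≡64, none ≡ 1, so ord_139(2) = 138 and 2 is a primitive root.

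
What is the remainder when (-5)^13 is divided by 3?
Using Fermat: (-5)^{2} ≡ 1 mod 3. 13 ≡ 1 mod 2. So (-5)^{13} ≡ (-5)^{1} ≡ 1 mod 3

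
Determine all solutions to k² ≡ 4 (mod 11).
The square roots of 4 mod 11 are 9 and 2. Verify: 9² = 81 ≡ 4 (mod 11)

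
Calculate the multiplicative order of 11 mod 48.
Powers of 11 mod 48: 11^1≡11, 11^2≡25, 11^3≡35, 11^4≡1. ord_48(11) = 4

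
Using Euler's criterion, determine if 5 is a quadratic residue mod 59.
By Euler's criterion: 5^{29} ≡ 1 mod 59. Since this equals 1, 5 is a QR.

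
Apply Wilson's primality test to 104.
(103)! mod 104 = 0. Since 0 ≢ -1 mod 104, 104 is not prime.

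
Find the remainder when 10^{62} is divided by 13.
By Fermat: 10^{12} ≡ 1 (mod 13). 62 = 5×12 + 2. So 10^{62} ≡ 10^{2} ≡ 9 (mod 13)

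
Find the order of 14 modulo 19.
Powers of 14 mod 19: 14^1≡14, 14^2≡6, 14^3≡8, 14^4≡17, 14^5≡10, 14^6≡7, 14^7≡3, 14^8≡4, 14^9≡18, 14^10≡5, 14^11≡13, 14^12≡11, 14^13≡2, 14^14≡9, 14^15≡12, 14^16≡16, 14^17≡15, 14^18≡1. Order = 18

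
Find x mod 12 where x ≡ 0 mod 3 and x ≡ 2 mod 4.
M = 3 × 4 = 12. M₁ = 4, y₁ ≡ 1 mod 3. M₂ = 3, y₂ ≡ 3 mod 4. x = 0×4×1 + 2×3×3 ≡ 6 mod 12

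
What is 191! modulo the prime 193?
(192)! = (191)! × (192) ≡ -1 mod 193. So (191)! ≡ -1 × (192)^(-1) ≡ (-1)×(-1) = 1 mod 193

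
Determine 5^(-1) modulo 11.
Since 11 is prime, by Fermat 5^(-1) ≡ 5^{9} ≡ 9 (mod 11). Verify: 5 × 9 = 45 ≡ 1 (mod 11)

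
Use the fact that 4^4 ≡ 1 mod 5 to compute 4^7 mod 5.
By Fermat: 4^{4} ≡ 1 mod 5. So 4^{7} = 4^{4} · 4^{3} ≡ 4^{3} ≡ 4 mod 5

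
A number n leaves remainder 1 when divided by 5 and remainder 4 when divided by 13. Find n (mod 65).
M = 5 × 13 = 65. M₁ = 13, y₁ ≡ 2 (mod 5). M₂ = 5, y₂ ≡ 8 (mod 13). n = 1×13×2 + 4×5×8 ≡ 56 (mod 65)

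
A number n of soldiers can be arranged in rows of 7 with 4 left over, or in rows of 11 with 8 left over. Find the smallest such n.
M = 7 × 11 = 77. M₁ = 11, y₁ ≡ 2 mod 7. M₂ = 7, y₂ ≡ 8 mod 11. n = 4×11×2 + 8×7×8 ≡ 74 mod 77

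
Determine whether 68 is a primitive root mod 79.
ord_79(68) divides 78. For each prime q|78: 68^{39}≡78, 68^{26}≡55, 68^{6}≡65, none ≡ 1. So 68 has order 78 and is a primitive root mod 79.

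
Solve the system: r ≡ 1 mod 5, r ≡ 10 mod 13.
M = 5 × 13 = 65. M₁ = 13, y₁ ≡ 2 mod 5. M₂ = 5, y₂ ≡ 8 mod 13. r = 1×13×2 + 10×5×8 ≡ 36 mod 65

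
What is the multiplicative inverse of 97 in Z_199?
Since 199 is prime, by Fermat 97^(-1) ≡ 97^{197} ≡ 119 mod 199. Verify: 97 × 119 = 11543 ≡ 1 mod 199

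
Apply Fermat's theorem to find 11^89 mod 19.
By Fermat: 11^{18} ≡ 1 mod 19. 89 = 4×18 + 17. So 11^{89} ≡ 11^{17} ≡ 7 mod 19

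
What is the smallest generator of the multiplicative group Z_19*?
g = 2. Powers: [2, 4, 8, 16, 13, 7, 14, 9, ...] generates all 18 non-zero residues.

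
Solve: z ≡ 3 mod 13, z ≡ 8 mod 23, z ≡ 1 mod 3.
M = 13 × 23 × 3 = 897. M₁ = 69, y₁ ≡ 10 mod 13. M₂ = 39, y₂ ≡ 13 mod 23. M₃ = 299, y₃ ≡ 2 mod 3. z = 3×69×10 + 8×39×13 + 1×299×2 ≡ 445 mod 897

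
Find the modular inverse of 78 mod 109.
Since 109 is prime, by Fermat 78^(-1) ≡ 78^{107} ≡ 7 mod 109. Verify: 78 × 7 = 546 ≡ 1 mod 109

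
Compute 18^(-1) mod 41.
Since 41 is prime, by Fermat 18^(-1) ≡ 18^{39} ≡ 16 mod 41. Verify: 18 × 16 = 288 ≡ 1 mod 41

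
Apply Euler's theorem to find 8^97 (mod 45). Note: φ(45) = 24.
By Euler: 8^{24} ≡ 1 (mod 45) since gcd(8, 45) = 1. 97 = 4×24 + 1. So 8^{97} ≡ 8^{1} ≡ 8 (mod 45)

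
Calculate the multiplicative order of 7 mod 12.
Powers of 7 mod 12: 7^1≡7, 7^2≡1. Order = 2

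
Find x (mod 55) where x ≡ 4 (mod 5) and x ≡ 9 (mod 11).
M = 5 × 11 = 55. M₁ = 11, y₁ ≡ 1 (mod 5). M₂ = 5, y₂ ≡ 9 (mod 11). x = 4×11×1 + 9×5×9 ≡ 9 (mod 55)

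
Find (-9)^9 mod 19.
By repeated squaring mod 19: (-9)^{1}≡10, (-9)^{2}≡5, (-9)^{4}≡6, (-9)^{8}≡17. Then (-9)^{9} = (-9)^{8+1} ≡ 17 × 10 ≡ 18 mod 19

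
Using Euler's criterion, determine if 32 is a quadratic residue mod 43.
By Euler's criterion: 32^{21} ≡ 42 (mod 43). Since this equals -1 (≡ 42), 32 is not a QR.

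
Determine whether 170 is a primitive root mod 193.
170^{32} ≡ 1 mod 193 and 32 < 192, so ord_193(170) = 32 ≠ 192 and 170 is not a primitive root.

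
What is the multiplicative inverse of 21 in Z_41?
Since 41 is prime, by Fermat 21^(-1) ≡ 21^{39} ≡ 2 mod 41. Verify: 21 × 2 = 42 ≡ 1 mod 41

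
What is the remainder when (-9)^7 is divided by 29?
By repeated squaring (mod 29): (-9)^{1}≡20, (-9)^{2}≡23, (-9)^{4}≡7. Then (-9)^{7} = (-9)^{4+2+1} ≡ 7 × 23 × 20 ≡ 1 (mod 29)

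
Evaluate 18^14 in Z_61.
By repeated squaring (mod 61): 18^{1}≡18, 18^{2}≡19, 18^{4}≡56, 18^{8}≡25. Then 18^{14} = 18^{8+4+2} ≡ 25 × 56 × 19 ≡ 4 (mod 61)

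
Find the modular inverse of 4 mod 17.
Since 17 is prime, by Fermat 4^(-1) ≡ 4^{15} ≡ 13 (mod 17). Verify: 4 × 13 = 52 ≡ 1 (mod 17)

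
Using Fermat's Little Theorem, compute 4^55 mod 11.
By Fermat: 4^{10} ≡ 1 (mod 11). 55 = 5×10 + 5. So 4^{55} ≡ 4^{5} ≡ 1 (mod 11)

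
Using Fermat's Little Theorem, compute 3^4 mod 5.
By Fermat's Little Theorem, 3^{4} ≡ 1 (mod 5) since 5 is prime and gcd(3, 5) = 1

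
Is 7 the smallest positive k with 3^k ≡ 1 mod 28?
Powers of 3 mod 28: 3^1≡3, 3^2≡9, 3^3≡27, 3^4≡25, 3^5≡19, 3^6≡1. Already 3^6≡1, so the order is 6 < 7. No, the actual order is 6.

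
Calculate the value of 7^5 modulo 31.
By repeated squaring mod 31: 7^{1}≡7, 7^{2}≡18, 7^{4}≡14. Then 7^{5} = 7^{4+1} ≡ 14 × 7 ≡ 5 mod 31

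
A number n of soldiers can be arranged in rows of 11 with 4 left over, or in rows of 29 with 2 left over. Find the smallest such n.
M = 11 × 29 = 319. M₁ = 29, y₁ ≡ 8 (mod 11). M₂ = 11, y₂ ≡ 8 (mod 29). n = 4×29×8 + 2×11×8 ≡ 147 (mod 319)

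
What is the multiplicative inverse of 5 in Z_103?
Since 103 is prime, by Fermat 5^(-1) ≡ 5^{101} ≡ 62 (mod 103). Verify: 5 × 62 = 310 ≡ 1 (mod 103)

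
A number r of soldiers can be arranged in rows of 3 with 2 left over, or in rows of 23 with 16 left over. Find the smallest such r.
M = 3 × 23 = 69. M₁ = 23, y₁ ≡ 2 (mod 3). M₂ = 3, y₂ ≡ 8 (mod 23). r = 2×23×2 + 16×3×8 ≡ 62 (mod 69)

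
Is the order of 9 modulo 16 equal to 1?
Powers of 9 mod 16: 9^1≡9, 9^2≡1. 9^1≡9≢1, so ord ≠ 1. No, the actual order is 2.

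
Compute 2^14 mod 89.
By repeated squaring mod 89: 2^{1}≡2, 2^{2}≡4, 2^{4}≡16, 2^{8}≡78. Then 2^{14} = 2^{8+4+2} ≡ 78 × 16 × 4 ≡ 8 mod 89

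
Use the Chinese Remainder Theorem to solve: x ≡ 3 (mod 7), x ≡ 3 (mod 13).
M = 7 × 13 = 91. M₁ = 13, y₁ ≡ 6 (mod 7). M₂ = 7, y₂ ≡ 2 (mod 13). x = 3×13×6 + 3×7×2 ≡ 3 (mod 91)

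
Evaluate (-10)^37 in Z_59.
By repeated squaring (mod 59): (-10)^{1}≡49, (-10)^{2}≡41, (-10)^{4}≡29, (-10)^{8}≡15, (-10)^{16}≡48, (-10)^{32}≡3. Then (-10)^{37} = (-10)^{32+4+1} ≡ 3 × 29 × 49 ≡ 15 (mod 59)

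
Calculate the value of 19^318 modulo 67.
Using Fermat: 19^{66} ≡ 1 mod 67. 318 ≡ 54 mod 66. So 19^{318} ≡ 19^{54} ≡ 9 mod 67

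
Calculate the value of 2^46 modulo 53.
By repeated squaring (mod 53): 2^{1}≡2, 2^{2}≡4, 2^{4}≡16, 2^{8}≡44, 2^{16}≡28, 2^{32}≡42. Then 2^{46} = 2^{32+8+4+2} ≡ 42 × 44 × 16 × 4 ≡ 29 (mod 53)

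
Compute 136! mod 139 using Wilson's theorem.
(138)! = (136)! × (137) × (138) ≡ -1 mod 139. So (136)! ≡ -1 × [(138)(137)]^(-1) ≡ 69 mod 139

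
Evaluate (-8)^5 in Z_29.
By repeated squaring (mod 29): (-8)^{1}≡21, (-8)^{2}≡6, (-8)^{4}≡7. Then (-8)^{5} = (-8)^{4+1} ≡ 7 × 21 ≡ 2 (mod 29)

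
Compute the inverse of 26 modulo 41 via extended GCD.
Extended GCD: 26(-11) + 41(7) = 1. So 26^(-1) ≡ -11 ≡ 30 (mod 41). Verify: 26 × 30 = 780 ≡ 1 (mod 41)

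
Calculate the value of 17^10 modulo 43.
By repeated squaring (mod 43): 17^{1}≡17, 17^{2}≡31, 17^{4}≡15, 17^{8}≡10. Then 17^{10} = 17^{8+2} ≡ 10 × 31 ≡ 9 (mod 43)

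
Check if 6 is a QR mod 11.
By Euler's criterion: 6^{5} ≡ 10 mod 11. Since this equals -1 (≡ 10), 6 is not a QR.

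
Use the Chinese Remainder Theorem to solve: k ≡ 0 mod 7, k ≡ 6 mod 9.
M = 7 × 9 = 63. M₁ = 9, y₁ ≡ 4 mod 7. M₂ = 7, y₂ ≡ 4 mod 9. k = 0×9×4 + 6×7×4 ≡ 42 mod 63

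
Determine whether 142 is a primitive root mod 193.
ord_193(142) divides 192. For each prime q|192: 142^{96}≡192, 142^{64}≡84, none ≡ 1. So 142 has order 192 and is a primitive root mod 193.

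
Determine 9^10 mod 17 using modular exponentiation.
By repeated squaring mod 17: 9^{1}≡9, 9^{2}≡13, 9^{4}≡16, 9^{8}≡1. Then 9^{10} = 9^{8+2} ≡ 1 × 13 ≡ 13 mod 17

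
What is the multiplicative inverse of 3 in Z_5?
Since 5 is prime, by Fermat 3^(-1) ≡ 3^{3} ≡ 2 (mod 5). Verify: 3 × 2 = 6 ≡ 1 (mod 5)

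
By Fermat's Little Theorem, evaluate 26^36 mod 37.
By Fermat's Little Theorem, 26^{36} ≡ 1 mod 37 since 37 is prime and gcd(26, 37) = 1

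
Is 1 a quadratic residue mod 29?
By Euler's criterion: 1^{14} ≡ 1 (mod 29). Since this equals 1, 1 is a QR.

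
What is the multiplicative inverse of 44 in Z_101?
Since 101 is prime, by Fermat 44^(-1) ≡ 44^{99} ≡ 62 (mod 101). Verify: 44 × 62 = 2728 ≡ 1 (mod 101)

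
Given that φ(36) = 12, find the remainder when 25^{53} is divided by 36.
By Euler: 25^{12} ≡ 1 (mod 36) since gcd(25, 36) = 1. 53 = 4×12 + 5. So 25^{53} ≡ 25^{5} ≡ 13 (mod 36)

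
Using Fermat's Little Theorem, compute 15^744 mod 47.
By Fermat: 15^{46} ≡ 1 (mod 47). 744 ≡ 8 (mod 46). So 15^{744} ≡ 15^{8} ≡ 36 (mod 47)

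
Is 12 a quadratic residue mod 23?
By Euler's criterion: 12^{11} ≡ 1 mod 23. Since this equals 1, 12 is a QR.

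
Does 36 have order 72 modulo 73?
36^{18} ≡ 1 mod 73 and 18 < 72, so ord_73(36) = 18 ≠ 72 and 36 is not a primitive root.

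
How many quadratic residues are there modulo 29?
For prime 29, there are (p-1)/2 = (29-1)/2 = 14 quadratic residues (excluding 0).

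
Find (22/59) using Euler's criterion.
(22/59) = 22^{29} mod 59 = 1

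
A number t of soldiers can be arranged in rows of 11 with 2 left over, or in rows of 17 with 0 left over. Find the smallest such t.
M = 11 × 17 = 187. M₁ = 17, y₁ ≡ 2 mod 11. M₂ = 11, y₂ ≡ 14 mod 17. t = 2×17×2 + 0×11×14 ≡ 68 mod 187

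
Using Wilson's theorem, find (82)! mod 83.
By Wilson's theorem, (82)! ≡ -1 ≡ 82 (mod 83)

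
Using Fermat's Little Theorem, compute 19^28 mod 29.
By Fermat's Little Theorem, 19^{28} ≡ 1 mod 29 since 29 is prime and gcd(19, 29) = 1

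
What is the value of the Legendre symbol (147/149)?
(147/149) = 147^{74} mod 149 = -1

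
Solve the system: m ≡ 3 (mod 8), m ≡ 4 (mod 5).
M = 8 × 5 = 40. M₁ = 5, y₁ ≡ 5 (mod 8). M₂ = 8, y₂ ≡ 2 (mod 5). m = 3×5×5 + 4×8×2 ≡ 19 (mod 40)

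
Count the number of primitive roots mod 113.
A prime p has φ(p-1) primitive roots; here φ(112) = 48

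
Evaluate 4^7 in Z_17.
By repeated squaring mod 17: 4^{1}≡4, 4^{2}≡16, 4^{4}≡1. Then 4^{7} = 4^{4+2+1} ≡ 1 × 16 × 4 ≡ 13 mod 17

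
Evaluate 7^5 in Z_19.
By repeated squaring (mod 19): 7^{1}≡7, 7^{2}≡11, 7^{4}≡7. Then 7^{5} = 7^{4+1} ≡ 7 × 7 ≡ 11 (mod 19)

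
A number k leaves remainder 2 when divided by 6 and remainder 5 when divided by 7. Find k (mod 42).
M = 6 × 7 = 42. M₁ = 7, y₁ ≡ 1 (mod 6). M₂ = 6, y₂ ≡ 6 (mod 7). k = 2×7×1 + 5×6×6 ≡ 26 (mod 42)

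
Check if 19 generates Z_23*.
ord_23(19) divides 22. For each prime q|22: 19^{11}≡22, 19^{2}≡16, none ≡ 1. So 19 has order 22 and is a primitive root mod 23.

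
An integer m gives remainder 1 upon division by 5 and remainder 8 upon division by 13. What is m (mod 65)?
M = 5 × 13 = 65. M₁ = 13, y₁ ≡ 2 (mod 5). M₂ = 5, y₂ ≡ 8 (mod 13). m = 1×13×2 + 8×5×8 ≡ 21 (mod 65)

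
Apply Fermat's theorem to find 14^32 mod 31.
By Fermat: 14^{30} ≡ 1 mod 31. So 14^{32} = 14^{30} · 14^{2} ≡ 14^{2} ≡ 10 mod 31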